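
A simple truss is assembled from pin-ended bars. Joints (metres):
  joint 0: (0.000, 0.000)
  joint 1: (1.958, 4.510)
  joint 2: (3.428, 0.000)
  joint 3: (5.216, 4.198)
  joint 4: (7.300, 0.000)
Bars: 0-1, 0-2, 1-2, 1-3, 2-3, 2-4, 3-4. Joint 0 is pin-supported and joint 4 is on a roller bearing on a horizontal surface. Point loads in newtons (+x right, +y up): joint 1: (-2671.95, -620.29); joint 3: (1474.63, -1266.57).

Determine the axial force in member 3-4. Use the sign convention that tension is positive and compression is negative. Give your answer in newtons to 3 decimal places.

N=5 nodes, M=7 members, R=3 reactions → 2N=10, M+R=10
member 0 (0-1): L=4.9167, (cx,cy)=(0.3982,0.9173)
member 1 (0-2): L=3.4280, (cx,cy)=(1.0000,0.0000)
member 2 (1-2): L=4.7435, (cx,cy)=(0.3099,-0.9508)
member 3 (1-3): L=3.2729, (cx,cy)=(0.9954,-0.0953)
member 4 (2-3): L=4.5629, (cx,cy)=(0.3919,0.9200)
member 5 (2-4): L=3.8720, (cx,cy)=(1.0000,0.0000)
member 6 (3-4): L=4.6868, (cx,cy)=(0.4447,-0.8957)
solve A·x = −loads:
  F[0-1] = -1764.1610 N (compression)
  F[0-2] = -494.7690 N (compression)
  F[1-2] = +878.6812 N (tension)
  F[1-3] = +1704.8630 N (tension)
  F[2-3] = -908.0430 N (compression)
  F[2-4] = +133.3524 N (tension)
  F[3-4] = -299.9034 N (compression)
  Rx@0 = +1197.3200 N
  Ry@0 = +1618.2355 N
  Ry@4 = +268.6245 N

-299.903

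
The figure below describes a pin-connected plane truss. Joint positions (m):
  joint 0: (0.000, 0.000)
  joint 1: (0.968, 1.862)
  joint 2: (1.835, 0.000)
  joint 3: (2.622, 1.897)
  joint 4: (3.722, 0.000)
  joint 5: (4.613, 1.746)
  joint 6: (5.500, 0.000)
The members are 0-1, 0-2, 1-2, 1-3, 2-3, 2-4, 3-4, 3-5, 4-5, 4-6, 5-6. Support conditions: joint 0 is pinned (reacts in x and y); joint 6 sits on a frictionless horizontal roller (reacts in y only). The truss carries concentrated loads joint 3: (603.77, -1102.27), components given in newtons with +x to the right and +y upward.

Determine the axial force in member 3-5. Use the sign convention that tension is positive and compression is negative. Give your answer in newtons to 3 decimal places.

N=7 nodes, M=11 members, R=3 reactions → 2N=14, M+R=14
member 0 (0-1): L=2.0986, (cx,cy)=(0.4613,0.8873)
member 1 (0-2): L=1.8350, (cx,cy)=(1.0000,0.0000)
member 2 (1-2): L=2.0540, (cx,cy)=(0.4221,-0.9065)
member 3 (1-3): L=1.6544, (cx,cy)=(0.9998,0.0212)
member 4 (2-3): L=2.0538, (cx,cy)=(0.3832,0.9237)
member 5 (2-4): L=1.8870, (cx,cy)=(1.0000,0.0000)
member 6 (3-4): L=2.1929, (cx,cy)=(0.5016,-0.8651)
member 7 (3-5): L=1.9967, (cx,cy)=(0.9971,-0.0756)
member 8 (4-5): L=1.9602, (cx,cy)=(0.4545,0.8907)
member 9 (4-6): L=1.7780, (cx,cy)=(1.0000,0.0000)
member 10 (5-6): L=1.9584, (cx,cy)=(0.4529,-0.8915)
solve A·x = −loads:
  F[0-1] = -415.3693 N (compression)
  F[0-2] = +795.3644 N (tension)
  F[1-2] = +398.1403 N (tension)
  F[1-3] = -359.7348 N (compression)
  F[2-3] = -390.7595 N (compression)
  F[2-4] = +1113.1624 N (tension)
  F[3-4] = -785.0956 N (compression)
  F[3-5] = -721.4011 N (compression)
  F[4-5] = +762.4951 N (tension)
  F[4-6] = +372.7472 N (tension)
  F[5-6] = -822.9807 N (compression)
  Rx@0 = -603.7700 N
  Ry@0 = +368.5421 N
  Ry@6 = +733.7279 N

-721.401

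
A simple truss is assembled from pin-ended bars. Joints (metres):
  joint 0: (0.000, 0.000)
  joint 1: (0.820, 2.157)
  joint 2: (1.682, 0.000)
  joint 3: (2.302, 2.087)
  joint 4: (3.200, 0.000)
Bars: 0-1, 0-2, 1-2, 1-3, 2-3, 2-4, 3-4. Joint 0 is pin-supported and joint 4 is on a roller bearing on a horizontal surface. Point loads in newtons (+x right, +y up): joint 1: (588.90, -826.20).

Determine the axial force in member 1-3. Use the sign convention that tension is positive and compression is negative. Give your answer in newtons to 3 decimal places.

N=5 nodes, M=7 members, R=3 reactions → 2N=10, M+R=10
member 0 (0-1): L=2.3076, (cx,cy)=(0.3553,0.9347)
member 1 (0-2): L=1.6820, (cx,cy)=(1.0000,0.0000)
member 2 (1-2): L=2.3229, (cx,cy)=(0.3711,-0.9286)
member 3 (1-3): L=1.4837, (cx,cy)=(0.9989,-0.0472)
member 4 (2-3): L=2.1771, (cx,cy)=(0.2848,0.9586)
member 5 (2-4): L=1.5180, (cx,cy)=(1.0000,0.0000)
member 6 (3-4): L=2.2720, (cx,cy)=(0.3952,-0.9186)
solve A·x = −loads:
  F[0-1] = -232.7194 N (compression)
  F[0-2] = +671.5960 N (tension)
  F[1-2] = -633.2653 N (compression)
  F[1-3] = -437.0820 N (compression)
  F[2-3] = +613.4477 N (tension)
  F[2-4] = +261.8998 N (tension)
  F[3-4] = -662.6233 N (compression)
  Rx@0 = -588.9000 N
  Ry@0 = +217.5308 N
  Ry@4 = +608.6692 N

-437.082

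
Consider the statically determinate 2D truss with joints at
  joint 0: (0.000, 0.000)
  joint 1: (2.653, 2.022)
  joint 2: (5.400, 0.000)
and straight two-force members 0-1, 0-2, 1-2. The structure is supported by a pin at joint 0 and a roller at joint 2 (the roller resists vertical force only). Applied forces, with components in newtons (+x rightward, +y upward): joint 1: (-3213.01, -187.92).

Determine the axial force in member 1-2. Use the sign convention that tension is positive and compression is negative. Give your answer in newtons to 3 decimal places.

1873.771

N=3 nodes, M=3 members, R=3 reactions → 2N=6, M+R=6
member 0 (0-1): L=3.3357, (cx,cy)=(0.7953,0.6062)
member 1 (0-2): L=5.4000, (cx,cy)=(1.0000,0.0000)
member 2 (1-2): L=3.4109, (cx,cy)=(0.8054,-0.5928)
solve A·x = −loads:
  F[0-1] = -2142.4519 N (compression)
  F[0-2] = -1509.0422 N (compression)
  F[1-2] = +1873.7708 N (tension)
  Rx@0 = +3213.0100 N
  Ry@0 = +1298.6893 N
  Ry@2 = -1110.7693 N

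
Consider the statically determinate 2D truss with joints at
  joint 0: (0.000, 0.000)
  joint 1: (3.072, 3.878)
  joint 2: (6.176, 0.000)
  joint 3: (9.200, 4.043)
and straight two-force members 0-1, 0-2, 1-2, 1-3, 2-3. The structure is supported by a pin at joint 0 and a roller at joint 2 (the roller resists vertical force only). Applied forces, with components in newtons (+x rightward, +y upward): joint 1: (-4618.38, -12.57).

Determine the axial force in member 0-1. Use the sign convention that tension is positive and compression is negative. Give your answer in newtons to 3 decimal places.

-3707.646

N=4 nodes, M=5 members, R=3 reactions → 2N=8, M+R=8
member 0 (0-1): L=4.9473, (cx,cy)=(0.6209,0.7839)
member 1 (0-2): L=6.1760, (cx,cy)=(1.0000,0.0000)
member 2 (1-2): L=4.9673, (cx,cy)=(0.6249,-0.7807)
member 3 (1-3): L=6.1302, (cx,cy)=(0.9996,0.0269)
member 4 (2-3): L=5.0488, (cx,cy)=(0.5990,0.8008)
solve A·x = −loads:
  F[0-1] = -3707.6462 N (compression)
  F[0-2] = -2316.1502 N (compression)
  F[1-2] = +3706.4841 N (tension)
  F[1-3] = +0.0000 N (tension)
  F[2-3] = +0.0000 N (tension)
  Rx@0 = +4618.3800 N
  Ry@0 = +2906.2654 N
  Ry@2 = -2893.6954 N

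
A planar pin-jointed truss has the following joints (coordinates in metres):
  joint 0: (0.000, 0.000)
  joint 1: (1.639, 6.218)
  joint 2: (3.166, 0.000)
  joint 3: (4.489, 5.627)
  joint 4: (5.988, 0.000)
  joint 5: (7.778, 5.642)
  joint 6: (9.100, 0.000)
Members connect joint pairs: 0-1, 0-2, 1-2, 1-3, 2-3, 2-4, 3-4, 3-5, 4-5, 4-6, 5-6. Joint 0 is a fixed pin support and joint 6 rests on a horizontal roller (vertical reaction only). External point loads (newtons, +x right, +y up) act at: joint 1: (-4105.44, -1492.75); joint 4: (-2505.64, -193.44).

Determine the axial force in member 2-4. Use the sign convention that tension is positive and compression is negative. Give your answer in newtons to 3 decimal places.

-4531.278

N=7 nodes, M=11 members, R=3 reactions → 2N=14, M+R=14
member 0 (0-1): L=6.4304, (cx,cy)=(0.2549,0.9670)
member 1 (0-2): L=3.1660, (cx,cy)=(1.0000,0.0000)
member 2 (1-2): L=6.4028, (cx,cy)=(0.2385,-0.9711)
member 3 (1-3): L=2.9106, (cx,cy)=(0.9792,-0.2030)
member 4 (2-3): L=5.7804, (cx,cy)=(0.2289,0.9735)
member 5 (2-4): L=2.8220, (cx,cy)=(1.0000,0.0000)
member 6 (3-4): L=5.8232, (cx,cy)=(0.2574,-0.9663)
member 7 (3-5): L=3.2890, (cx,cy)=(1.0000,0.0046)
member 8 (4-5): L=5.9191, (cx,cy)=(0.3024,0.9532)
member 9 (4-6): L=3.1120, (cx,cy)=(1.0000,0.0000)
member 10 (5-6): L=5.7948, (cx,cy)=(0.2281,-0.9736)
solve A·x = −loads:
  F[0-1] = -4235.1567 N (compression)
  F[0-2] = -5531.6077 N (compression)
  F[1-2] = +2142.8447 N (tension)
  F[1-3] = +2568.4219 N (tension)
  F[2-3] = -2137.7574 N (compression)
  F[2-4] = -4531.2781 N (compression)
  F[3-4] = +2699.5700 N (tension)
  F[3-5] = +1330.7373 N (tension)
  F[4-5] = -2533.7920 N (compression)
  F[4-6] = -564.4829 N (compression)
  F[5-6] = +2474.3363 N (tension)
  Rx@0 = +6611.0800 N
  Ry@0 = +4095.2768 N
  Ry@6 = -2409.0868 N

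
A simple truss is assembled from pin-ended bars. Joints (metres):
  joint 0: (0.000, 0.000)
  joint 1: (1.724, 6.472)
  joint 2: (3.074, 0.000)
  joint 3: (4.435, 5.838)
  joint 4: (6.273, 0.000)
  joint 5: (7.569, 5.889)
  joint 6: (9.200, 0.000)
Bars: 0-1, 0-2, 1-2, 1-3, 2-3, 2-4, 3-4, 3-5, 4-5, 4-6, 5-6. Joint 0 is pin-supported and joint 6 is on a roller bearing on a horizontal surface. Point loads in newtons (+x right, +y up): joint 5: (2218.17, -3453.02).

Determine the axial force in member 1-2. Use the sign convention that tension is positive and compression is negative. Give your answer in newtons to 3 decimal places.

N=7 nodes, M=11 members, R=3 reactions → 2N=14, M+R=14
member 0 (0-1): L=6.6977, (cx,cy)=(0.2574,0.9663)
member 1 (0-2): L=3.0740, (cx,cy)=(1.0000,0.0000)
member 2 (1-2): L=6.6113, (cx,cy)=(0.2042,-0.9789)
member 3 (1-3): L=2.7841, (cx,cy)=(0.9737,-0.2277)
member 4 (2-3): L=5.9945, (cx,cy)=(0.2270,0.9739)
member 5 (2-4): L=3.1990, (cx,cy)=(1.0000,0.0000)
member 6 (3-4): L=6.1205, (cx,cy)=(0.3003,-0.9538)
member 7 (3-5): L=3.1344, (cx,cy)=(0.9999,0.0163)
member 8 (4-5): L=6.0299, (cx,cy)=(0.2149,0.9766)
member 9 (4-6): L=2.9270, (cx,cy)=(1.0000,0.0000)
member 10 (5-6): L=6.1107, (cx,cy)=(0.2669,-0.9637)
solve A·x = −loads:
  F[0-1] = +835.8749 N (tension)
  F[0-2] = +2003.0138 N (tension)
  F[1-2] = -921.4435 N (compression)
  F[1-3] = +414.1932 N (tension)
  F[2-3] = +926.2164 N (tension)
  F[2-4] = +1604.5709 N (tension)
  F[3-4] = -832.0628 N (compression)
  F[3-5] = +863.5839 N (tension)
  F[4-5] = +812.6499 N (tension)
  F[4-6] = +1180.0390 N (tension)
  F[5-6] = -4421.1207 N (compression)
  Rx@0 = -2218.1700 N
  Ry@0 = -807.7095 N
  Ry@6 = +4260.7295 N

-921.443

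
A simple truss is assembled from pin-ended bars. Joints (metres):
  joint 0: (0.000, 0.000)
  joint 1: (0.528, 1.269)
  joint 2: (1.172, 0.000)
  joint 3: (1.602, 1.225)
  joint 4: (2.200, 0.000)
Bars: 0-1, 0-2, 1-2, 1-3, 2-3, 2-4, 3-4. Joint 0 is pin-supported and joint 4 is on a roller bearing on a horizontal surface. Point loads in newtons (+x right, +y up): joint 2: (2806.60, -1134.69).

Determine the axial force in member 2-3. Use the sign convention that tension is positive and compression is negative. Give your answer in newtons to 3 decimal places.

N=5 nodes, M=7 members, R=3 reactions → 2N=10, M+R=10
member 0 (0-1): L=1.3745, (cx,cy)=(0.3842,0.9233)
member 1 (0-2): L=1.1720, (cx,cy)=(1.0000,0.0000)
member 2 (1-2): L=1.4231, (cx,cy)=(0.4525,-0.8917)
member 3 (1-3): L=1.0749, (cx,cy)=(0.9992,-0.0409)
member 4 (2-3): L=1.2983, (cx,cy)=(0.3312,0.9436)
member 5 (2-4): L=1.0280, (cx,cy)=(1.0000,0.0000)
member 6 (3-4): L=1.3632, (cx,cy)=(0.4387,-0.8986)
solve A·x = −loads:
  F[0-1] = -574.2734 N (compression)
  F[0-2] = +3027.2073 N (tension)
  F[1-2] = +617.5528 N (tension)
  F[1-3] = -500.4980 N (compression)
  F[2-3] = +618.9265 N (tension)
  F[2-4] = +295.0851 N (tension)
  F[3-4] = -672.6601 N (compression)
  Rx@0 = -2806.6000 N
  Ry@0 = +530.2097 N
  Ry@4 = +604.4803 N

618.927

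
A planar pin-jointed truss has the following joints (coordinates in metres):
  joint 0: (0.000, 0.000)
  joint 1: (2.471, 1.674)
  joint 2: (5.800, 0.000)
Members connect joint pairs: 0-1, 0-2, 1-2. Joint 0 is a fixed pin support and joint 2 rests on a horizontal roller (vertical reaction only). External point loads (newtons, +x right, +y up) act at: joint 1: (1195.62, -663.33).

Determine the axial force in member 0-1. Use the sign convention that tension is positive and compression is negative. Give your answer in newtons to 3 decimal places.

N=3 nodes, M=3 members, R=3 reactions → 2N=6, M+R=6
member 0 (0-1): L=2.9846, (cx,cy)=(0.8279,0.5609)
member 1 (0-2): L=5.8000, (cx,cy)=(1.0000,0.0000)
member 2 (1-2): L=3.7262, (cx,cy)=(0.8934,-0.4493)
solve A·x = −loads:
  F[0-1] = -63.5581 N (compression)
  F[0-2] = +1248.2400 N (tension)
  F[1-2] = -1397.1714 N (compression)
  Rx@0 = -1195.6200 N
  Ry@0 = +35.6479 N
  Ry@2 = +627.6821 N

-63.558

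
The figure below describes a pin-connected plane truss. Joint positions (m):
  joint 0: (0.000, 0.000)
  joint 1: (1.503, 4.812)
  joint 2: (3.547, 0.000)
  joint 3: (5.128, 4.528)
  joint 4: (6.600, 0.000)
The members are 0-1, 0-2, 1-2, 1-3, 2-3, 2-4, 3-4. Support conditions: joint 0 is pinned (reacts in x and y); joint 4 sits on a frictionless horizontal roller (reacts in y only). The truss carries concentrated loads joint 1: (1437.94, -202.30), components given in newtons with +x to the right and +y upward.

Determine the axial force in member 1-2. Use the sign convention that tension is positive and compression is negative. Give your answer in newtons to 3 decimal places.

N=5 nodes, M=7 members, R=3 reactions → 2N=10, M+R=10
member 0 (0-1): L=5.0413, (cx,cy)=(0.2981,0.9545)
member 1 (0-2): L=3.5470, (cx,cy)=(1.0000,0.0000)
member 2 (1-2): L=5.2281, (cx,cy)=(0.3910,-0.9204)
member 3 (1-3): L=3.6361, (cx,cy)=(0.9969,-0.0781)
member 4 (2-3): L=4.7961, (cx,cy)=(0.3296,0.9441)
member 5 (2-4): L=3.0530, (cx,cy)=(1.0000,0.0000)
member 6 (3-4): L=4.7613, (cx,cy)=(0.3092,-0.9510)
solve A·x = −loads:
  F[0-1] = +934.6646 N (tension)
  F[0-2] = +1159.2796 N (tension)
  F[1-2] = -1127.9623 N (compression)
  F[1-3] = -720.4898 N (compression)
  F[2-3] = +1099.6487 N (tension)
  F[2-4] = +355.7956 N (tension)
  F[3-4] = -1150.8385 N (compression)
  Rx@0 = -1437.9400 N
  Ry@0 = -892.1582 N
  Ry@4 = +1094.4582 N

-1127.962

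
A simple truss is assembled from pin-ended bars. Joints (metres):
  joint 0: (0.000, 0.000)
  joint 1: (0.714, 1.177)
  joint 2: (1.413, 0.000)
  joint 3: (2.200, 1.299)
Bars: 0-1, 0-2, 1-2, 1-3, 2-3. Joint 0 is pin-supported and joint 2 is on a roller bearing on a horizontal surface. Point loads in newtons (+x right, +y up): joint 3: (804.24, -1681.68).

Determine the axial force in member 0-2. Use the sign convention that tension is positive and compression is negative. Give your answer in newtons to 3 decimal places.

-212.468

N=4 nodes, M=5 members, R=3 reactions → 2N=8, M+R=8
member 0 (0-1): L=1.3766, (cx,cy)=(0.5187,0.8550)
member 1 (0-2): L=1.4130, (cx,cy)=(1.0000,0.0000)
member 2 (1-2): L=1.3689, (cx,cy)=(0.5106,-0.8598)
member 3 (1-3): L=1.4910, (cx,cy)=(0.9966,0.0818)
member 4 (2-3): L=1.5188, (cx,cy)=(0.5182,0.8553)
solve A·x = −loads:
  F[0-1] = +1960.2742 N (tension)
  F[0-2] = -212.4677 N (compression)
  F[1-2] = -1766.0897 N (compression)
  F[1-3] = +1924.9689 N (tension)
  F[2-3] = -2150.4008 N (compression)
  Rx@0 = -804.2400 N
  Ry@0 = -1676.0014 N
  Ry@2 = +3357.6814 N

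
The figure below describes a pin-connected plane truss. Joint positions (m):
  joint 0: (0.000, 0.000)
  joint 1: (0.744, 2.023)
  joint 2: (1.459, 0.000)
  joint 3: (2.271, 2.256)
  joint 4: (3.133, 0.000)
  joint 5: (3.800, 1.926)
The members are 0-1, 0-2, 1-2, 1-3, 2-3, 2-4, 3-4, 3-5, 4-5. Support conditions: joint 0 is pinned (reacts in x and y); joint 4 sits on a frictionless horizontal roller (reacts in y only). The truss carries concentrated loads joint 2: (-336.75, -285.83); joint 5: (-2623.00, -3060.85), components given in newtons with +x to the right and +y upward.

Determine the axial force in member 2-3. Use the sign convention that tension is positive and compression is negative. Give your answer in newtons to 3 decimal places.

N=6 nodes, M=9 members, R=3 reactions → 2N=12, M+R=12
member 0 (0-1): L=2.1555, (cx,cy)=(0.3452,0.9385)
member 1 (0-2): L=1.4590, (cx,cy)=(1.0000,0.0000)
member 2 (1-2): L=2.1456, (cx,cy)=(0.3332,-0.9428)
member 3 (1-3): L=1.5447, (cx,cy)=(0.9886,0.1508)
member 4 (2-3): L=2.3977, (cx,cy)=(0.3387,0.9409)
member 5 (2-4): L=1.6740, (cx,cy)=(1.0000,0.0000)
member 6 (3-4): L=2.4151, (cx,cy)=(0.3569,-0.9341)
member 7 (3-5): L=1.5642, (cx,cy)=(0.9775,-0.2110)
member 8 (4-5): L=2.0382, (cx,cy)=(0.3272,0.9449)
solve A·x = −loads:
  F[0-1] = -1186.4823 N (compression)
  F[0-2] = -2550.2145 N (compression)
  F[1-2] = +1057.7457 N (tension)
  F[1-3] = -770.8327 N (compression)
  F[2-3] = -756.1405 N (compression)
  F[2-4] = -1604.9123 N (compression)
  F[3-4] = +1222.1033 N (tension)
  F[3-5] = -1487.7727 N (compression)
  F[4-5] = -3571.3664 N (compression)
  Rx@0 = +2959.7500 N
  Ry@0 = +1113.5622 N
  Ry@4 = +2233.1178 N

-756.140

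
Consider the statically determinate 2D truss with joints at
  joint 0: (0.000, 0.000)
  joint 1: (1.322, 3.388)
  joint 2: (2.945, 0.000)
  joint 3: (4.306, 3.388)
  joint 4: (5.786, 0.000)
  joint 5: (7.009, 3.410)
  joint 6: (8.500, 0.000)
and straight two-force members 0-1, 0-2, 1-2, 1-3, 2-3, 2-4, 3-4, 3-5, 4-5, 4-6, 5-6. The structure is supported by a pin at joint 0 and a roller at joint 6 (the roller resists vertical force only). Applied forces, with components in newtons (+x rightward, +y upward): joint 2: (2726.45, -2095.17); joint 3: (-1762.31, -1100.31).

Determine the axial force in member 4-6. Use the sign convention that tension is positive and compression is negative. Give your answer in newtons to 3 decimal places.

N=7 nodes, M=11 members, R=3 reactions → 2N=14, M+R=14
member 0 (0-1): L=3.6368, (cx,cy)=(0.3635,0.9316)
member 1 (0-2): L=2.9450, (cx,cy)=(1.0000,0.0000)
member 2 (1-2): L=3.7567, (cx,cy)=(0.4320,-0.9019)
member 3 (1-3): L=2.9840, (cx,cy)=(1.0000,0.0000)
member 4 (2-3): L=3.6511, (cx,cy)=(0.3728,0.9279)
member 5 (2-4): L=2.8410, (cx,cy)=(1.0000,0.0000)
member 6 (3-4): L=3.6972, (cx,cy)=(0.4003,-0.9164)
member 7 (3-5): L=2.7031, (cx,cy)=(1.0000,0.0081)
member 8 (4-5): L=3.6227, (cx,cy)=(0.3376,0.9413)
member 9 (4-6): L=2.7140, (cx,cy)=(1.0000,0.0000)
member 10 (5-6): L=3.7217, (cx,cy)=(0.4006,-0.9162)
solve A·x = −loads:
  F[0-1] = -2806.5927 N (compression)
  F[0-2] = +1984.3577 N (tension)
  F[1-2] = +2899.1189 N (tension)
  F[1-3] = -2272.7239 N (compression)
  F[2-3] = -559.7710 N (compression)
  F[2-4] = +719.0740 N (tension)
  F[3-4] = -638.0064 N (compression)
  F[3-5] = -463.6903 N (compression)
  F[4-5] = +621.1219 N (tension)
  F[4-6] = +253.9872 N (tension)
  F[5-6] = -633.9829 N (compression)
  Rx@0 = -964.1400 N
  Ry@0 = +2614.5971 N
  Ry@6 = +580.8829 N

253.987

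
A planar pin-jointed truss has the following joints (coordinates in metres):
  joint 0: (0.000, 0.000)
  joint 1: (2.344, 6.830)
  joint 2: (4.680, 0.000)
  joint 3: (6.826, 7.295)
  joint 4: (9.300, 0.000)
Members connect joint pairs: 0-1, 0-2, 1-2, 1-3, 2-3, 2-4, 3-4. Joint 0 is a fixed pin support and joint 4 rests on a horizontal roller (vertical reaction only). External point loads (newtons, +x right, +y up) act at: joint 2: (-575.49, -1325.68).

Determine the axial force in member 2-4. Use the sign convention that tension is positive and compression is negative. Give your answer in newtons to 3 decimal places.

N=5 nodes, M=7 members, R=3 reactions → 2N=10, M+R=10
member 0 (0-1): L=7.2210, (cx,cy)=(0.3246,0.9458)
member 1 (0-2): L=4.6800, (cx,cy)=(1.0000,0.0000)
member 2 (1-2): L=7.2184, (cx,cy)=(0.3236,-0.9462)
member 3 (1-3): L=4.5061, (cx,cy)=(0.9947,0.1032)
member 4 (2-3): L=7.6041, (cx,cy)=(0.2822,0.9594)
member 5 (2-4): L=4.6200, (cx,cy)=(1.0000,0.0000)
member 6 (3-4): L=7.7031, (cx,cy)=(0.3212,-0.9470)
solve A·x = −loads:
  F[0-1] = -696.2673 N (compression)
  F[0-2] = -349.4764 N (compression)
  F[1-2] = +648.2333 N (tension)
  F[1-3] = -438.1313 N (compression)
  F[2-3] = +742.5116 N (tension)
  F[2-4] = +226.2434 N (tension)
  F[3-4] = -704.4362 N (compression)
  Rx@0 = +575.4900 N
  Ry@0 = +658.5636 N
  Ry@4 = +667.1164 N

226.243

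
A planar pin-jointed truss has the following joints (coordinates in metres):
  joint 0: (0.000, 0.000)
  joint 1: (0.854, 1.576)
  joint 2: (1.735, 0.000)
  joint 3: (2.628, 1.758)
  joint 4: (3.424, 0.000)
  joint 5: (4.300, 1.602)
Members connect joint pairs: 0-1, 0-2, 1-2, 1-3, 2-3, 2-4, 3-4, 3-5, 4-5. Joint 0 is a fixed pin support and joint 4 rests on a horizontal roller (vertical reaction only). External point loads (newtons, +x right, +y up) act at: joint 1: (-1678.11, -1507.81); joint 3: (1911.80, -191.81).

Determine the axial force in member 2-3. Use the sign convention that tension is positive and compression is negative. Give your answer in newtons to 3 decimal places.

447.934

N=6 nodes, M=9 members, R=3 reactions → 2N=12, M+R=12
member 0 (0-1): L=1.7925, (cx,cy)=(0.4764,0.8792)
member 1 (0-2): L=1.7350, (cx,cy)=(1.0000,0.0000)
member 2 (1-2): L=1.8055, (cx,cy)=(0.4879,-0.8729)
member 3 (1-3): L=1.7833, (cx,cy)=(0.9948,0.1021)
member 4 (2-3): L=1.9718, (cx,cy)=(0.4529,0.8916)
member 5 (2-4): L=1.6890, (cx,cy)=(1.0000,0.0000)
member 6 (3-4): L=1.9298, (cx,cy)=(0.4125,-0.9110)
member 7 (3-5): L=1.6793, (cx,cy)=(0.9957,-0.0929)
member 8 (4-5): L=1.8259, (cx,cy)=(0.4798,0.8774)
solve A·x = −loads:
  F[0-1] = -1100.0125 N (compression)
  F[0-2] = +757.7655 N (tension)
  F[1-2] = -457.5276 N (compression)
  F[1-3] = +1384.5122 N (tension)
  F[2-3] = +447.9338 N (tension)
  F[2-4] = +331.6547 N (tension)
  F[3-4] = -804.0599 N (compression)
  F[3-5] = +0.0000 N (tension)
  F[4-5] = -0.0000 N (compression)
  Rx@0 = -233.6900 N
  Ry@0 = +967.1464 N
  Ry@4 = +732.4736 N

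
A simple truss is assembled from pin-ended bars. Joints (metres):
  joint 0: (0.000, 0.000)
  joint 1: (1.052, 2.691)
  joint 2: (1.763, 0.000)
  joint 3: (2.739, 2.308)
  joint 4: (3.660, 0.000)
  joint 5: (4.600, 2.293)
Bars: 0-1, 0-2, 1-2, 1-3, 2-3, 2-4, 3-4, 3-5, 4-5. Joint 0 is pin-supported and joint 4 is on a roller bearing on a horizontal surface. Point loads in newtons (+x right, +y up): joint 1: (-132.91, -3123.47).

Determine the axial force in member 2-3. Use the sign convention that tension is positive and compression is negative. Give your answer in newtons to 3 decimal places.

720.764

N=6 nodes, M=9 members, R=3 reactions → 2N=12, M+R=12
member 0 (0-1): L=2.8893, (cx,cy)=(0.3641,0.9314)
member 1 (0-2): L=1.7630, (cx,cy)=(1.0000,0.0000)
member 2 (1-2): L=2.7833, (cx,cy)=(0.2554,-0.9668)
member 3 (1-3): L=1.7299, (cx,cy)=(0.9752,-0.2214)
member 4 (2-3): L=2.5059, (cx,cy)=(0.3895,0.9210)
member 5 (2-4): L=1.8970, (cx,cy)=(1.0000,0.0000)
member 6 (3-4): L=2.4850, (cx,cy)=(0.3706,-0.9288)
member 7 (3-5): L=1.8611, (cx,cy)=(1.0000,-0.0081)
member 8 (4-5): L=2.4782, (cx,cy)=(0.3793,0.9253)
solve A·x = −loads:
  F[0-1] = -2494.6388 N (compression)
  F[0-2] = +775.3860 N (tension)
  F[1-2] = -686.6277 N (compression)
  F[1-3] = -615.2564 N (compression)
  F[2-3] = +720.7636 N (tension)
  F[2-4] = +319.2625 N (tension)
  F[3-4] = -861.4110 N (compression)
  F[3-5] = -0.0000 N (tension)
  F[4-5] = -0.0000 N (tension)
  Rx@0 = +132.9100 N
  Ry@0 = +2323.4073 N
  Ry@4 = +800.0627 N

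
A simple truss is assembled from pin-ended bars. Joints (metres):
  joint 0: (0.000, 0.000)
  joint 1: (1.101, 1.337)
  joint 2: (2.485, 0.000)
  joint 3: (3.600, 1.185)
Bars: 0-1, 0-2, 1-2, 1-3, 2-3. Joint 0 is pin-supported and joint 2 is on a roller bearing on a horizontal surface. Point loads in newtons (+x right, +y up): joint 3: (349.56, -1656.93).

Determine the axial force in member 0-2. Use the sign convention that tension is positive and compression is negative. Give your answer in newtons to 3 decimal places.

-399.930

N=4 nodes, M=5 members, R=3 reactions → 2N=8, M+R=8
member 0 (0-1): L=1.7320, (cx,cy)=(0.6357,0.7719)
member 1 (0-2): L=2.4850, (cx,cy)=(1.0000,0.0000)
member 2 (1-2): L=1.9243, (cx,cy)=(0.7192,-0.6948)
member 3 (1-3): L=2.5036, (cx,cy)=(0.9982,-0.0607)
member 4 (2-3): L=1.6271, (cx,cy)=(0.6853,0.7283)
solve A·x = −loads:
  F[0-1] = +1179.0229 N (tension)
  F[0-2] = -399.9296 N (compression)
  F[1-2] = -1467.9974 N (compression)
  F[1-3] = +1808.6293 N (tension)
  F[2-3] = -2124.3239 N (compression)
  Rx@0 = -349.5600 N
  Ry@0 = -910.1431 N
  Ry@2 = +2567.0731 N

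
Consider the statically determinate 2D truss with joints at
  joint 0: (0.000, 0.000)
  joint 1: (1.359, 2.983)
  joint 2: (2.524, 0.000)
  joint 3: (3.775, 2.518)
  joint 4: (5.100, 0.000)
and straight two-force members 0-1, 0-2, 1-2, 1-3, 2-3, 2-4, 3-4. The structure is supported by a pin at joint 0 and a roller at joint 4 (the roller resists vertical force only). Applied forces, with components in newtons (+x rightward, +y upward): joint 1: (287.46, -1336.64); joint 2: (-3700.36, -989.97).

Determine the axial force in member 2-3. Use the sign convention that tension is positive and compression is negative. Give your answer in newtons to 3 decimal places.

928.995

N=5 nodes, M=7 members, R=3 reactions → 2N=10, M+R=10
member 0 (0-1): L=3.2780, (cx,cy)=(0.4146,0.9100)
member 1 (0-2): L=2.5240, (cx,cy)=(1.0000,0.0000)
member 2 (1-2): L=3.2024, (cx,cy)=(0.3638,-0.9315)
member 3 (1-3): L=2.4603, (cx,cy)=(0.9820,-0.1890)
member 4 (2-3): L=2.8116, (cx,cy)=(0.4449,0.8956)
member 5 (2-4): L=2.5760, (cx,cy)=(1.0000,0.0000)
member 6 (3-4): L=2.8453, (cx,cy)=(0.4657,-0.8850)
solve A·x = −loads:
  F[0-1] = -1442.1373 N (compression)
  F[0-2] = -2815.0126 N (compression)
  F[1-2] = +169.6189 N (tension)
  F[1-3] = -964.4342 N (compression)
  F[2-3] = +928.9950 N (tension)
  F[2-4] = +533.7094 N (tension)
  F[3-4] = -1146.1009 N (compression)
  Rx@0 = +3412.9000 N
  Ry@0 = +1312.3607 N
  Ry@4 = +1014.2493 N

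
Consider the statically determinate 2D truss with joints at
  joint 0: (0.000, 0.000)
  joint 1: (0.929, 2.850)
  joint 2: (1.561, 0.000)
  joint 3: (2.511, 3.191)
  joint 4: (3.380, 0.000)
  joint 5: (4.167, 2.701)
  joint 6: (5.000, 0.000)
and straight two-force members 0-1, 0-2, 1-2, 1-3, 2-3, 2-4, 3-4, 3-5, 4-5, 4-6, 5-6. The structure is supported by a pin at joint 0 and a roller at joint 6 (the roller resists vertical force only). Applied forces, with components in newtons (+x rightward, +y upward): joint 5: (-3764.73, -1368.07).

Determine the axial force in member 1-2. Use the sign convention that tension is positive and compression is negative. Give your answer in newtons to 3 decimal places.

N=7 nodes, M=11 members, R=3 reactions → 2N=14, M+R=14
member 0 (0-1): L=2.9976, (cx,cy)=(0.3099,0.9508)
member 1 (0-2): L=1.5610, (cx,cy)=(1.0000,0.0000)
member 2 (1-2): L=2.9192, (cx,cy)=(0.2165,-0.9763)
member 3 (1-3): L=1.6183, (cx,cy)=(0.9775,0.2107)
member 4 (2-3): L=3.3294, (cx,cy)=(0.2853,0.9584)
member 5 (2-4): L=1.8190, (cx,cy)=(1.0000,0.0000)
member 6 (3-4): L=3.3072, (cx,cy)=(0.2628,-0.9649)
member 7 (3-5): L=1.7270, (cx,cy)=(0.9589,-0.2837)
member 8 (4-5): L=2.8133, (cx,cy)=(0.2797,0.9601)
member 9 (4-6): L=1.6200, (cx,cy)=(1.0000,0.0000)
member 10 (5-6): L=2.8265, (cx,cy)=(0.2947,-0.9556)
solve A·x = −loads:
  F[0-1] = -2378.7475 N (compression)
  F[0-2] = -3027.5188 N (compression)
  F[1-2] = +2055.5486 N (tension)
  F[1-3] = -1209.3800 N (compression)
  F[2-3] = -2093.8446 N (compression)
  F[2-4] = -1985.0537 N (compression)
  F[3-4] = +3143.0311 N (tension)
  F[3-5] = -2717.2050 N (compression)
  F[4-5] = -3158.6986 N (compression)
  F[4-6] = -275.5770 N (compression)
  F[5-6] = +935.0871 N (tension)
  Rx@0 = +3764.7300 N
  Ry@0 = +2261.6276 N
  Ry@6 = -893.5576 N

2055.549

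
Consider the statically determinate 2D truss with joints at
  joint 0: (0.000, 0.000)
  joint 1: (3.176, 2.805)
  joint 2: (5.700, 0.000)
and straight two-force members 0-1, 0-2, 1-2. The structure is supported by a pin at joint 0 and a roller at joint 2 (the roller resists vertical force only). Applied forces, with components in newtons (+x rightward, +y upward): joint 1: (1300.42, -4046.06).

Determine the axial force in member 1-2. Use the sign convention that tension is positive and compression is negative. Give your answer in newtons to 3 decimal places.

-3893.645

N=3 nodes, M=3 members, R=3 reactions → 2N=6, M+R=6
member 0 (0-1): L=4.2373, (cx,cy)=(0.7495,0.6620)
member 1 (0-2): L=5.7000, (cx,cy)=(1.0000,0.0000)
member 2 (1-2): L=3.7734, (cx,cy)=(0.6689,-0.7434)
solve A·x = −loads:
  F[0-1] = -1739.7697 N (compression)
  F[0-2] = +2604.4259 N (tension)
  F[1-2] = -3893.6446 N (compression)
  Rx@0 = -1300.4200 N
  Ry@0 = +1151.6802 N
  Ry@2 = +2894.3798 N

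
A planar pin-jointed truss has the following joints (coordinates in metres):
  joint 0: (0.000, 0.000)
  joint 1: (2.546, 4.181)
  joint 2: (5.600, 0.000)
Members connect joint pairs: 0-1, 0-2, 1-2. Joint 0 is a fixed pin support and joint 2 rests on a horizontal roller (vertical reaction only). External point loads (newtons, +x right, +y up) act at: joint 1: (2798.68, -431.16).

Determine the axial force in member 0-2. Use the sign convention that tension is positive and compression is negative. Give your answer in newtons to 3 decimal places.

N=3 nodes, M=3 members, R=3 reactions → 2N=6, M+R=6
member 0 (0-1): L=4.8952, (cx,cy)=(0.5201,0.8541)
member 1 (0-2): L=5.6000, (cx,cy)=(1.0000,0.0000)
member 2 (1-2): L=5.1776, (cx,cy)=(0.5898,-0.8075)
solve A·x = −loads:
  F[0-1] = +2171.1391 N (tension)
  F[0-2] = +1669.4652 N (tension)
  F[1-2] = -2830.3355 N (compression)
  Rx@0 = -2798.6800 N
  Ry@0 = -1854.3783 N
  Ry@2 = +2285.5383 N

1669.465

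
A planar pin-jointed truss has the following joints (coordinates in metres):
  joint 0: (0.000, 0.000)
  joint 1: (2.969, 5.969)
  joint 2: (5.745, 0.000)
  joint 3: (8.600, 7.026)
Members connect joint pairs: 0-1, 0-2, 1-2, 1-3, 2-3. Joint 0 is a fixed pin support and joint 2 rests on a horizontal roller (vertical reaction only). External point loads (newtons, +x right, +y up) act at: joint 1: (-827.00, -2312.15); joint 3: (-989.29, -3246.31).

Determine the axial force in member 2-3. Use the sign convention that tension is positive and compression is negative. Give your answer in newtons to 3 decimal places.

-3576.438

N=4 nodes, M=5 members, R=3 reactions → 2N=8, M+R=8
member 0 (0-1): L=6.6666, (cx,cy)=(0.4454,0.8954)
member 1 (0-2): L=5.7450, (cx,cy)=(1.0000,0.0000)
member 2 (1-2): L=6.5829, (cx,cy)=(0.4217,-0.9067)
member 3 (1-3): L=5.7293, (cx,cy)=(0.9828,0.1845)
member 4 (2-3): L=7.5839, (cx,cy)=(0.3765,0.9264)
solve A·x = −loads:
  F[0-1] = -1756.9501 N (compression)
  F[0-2] = -1033.8277 N (compression)
  F[1-2] = -741.1498 N (compression)
  F[1-3] = +363.3139 N (tension)
  F[2-3] = -3576.4381 N (compression)
  Rx@0 = +1816.2900 N
  Ry@0 = +1573.0945 N
  Ry@2 = +3985.3655 N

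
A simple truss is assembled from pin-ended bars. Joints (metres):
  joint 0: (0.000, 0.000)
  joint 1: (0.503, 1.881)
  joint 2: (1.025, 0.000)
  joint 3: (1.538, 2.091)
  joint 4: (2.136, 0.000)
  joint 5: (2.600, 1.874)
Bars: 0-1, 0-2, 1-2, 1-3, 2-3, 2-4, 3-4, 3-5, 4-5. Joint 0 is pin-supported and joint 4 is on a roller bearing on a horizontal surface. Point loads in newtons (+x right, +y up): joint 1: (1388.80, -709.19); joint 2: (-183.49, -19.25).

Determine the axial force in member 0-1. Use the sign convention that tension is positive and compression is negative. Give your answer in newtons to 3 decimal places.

694.375

N=6 nodes, M=9 members, R=3 reactions → 2N=12, M+R=12
member 0 (0-1): L=1.9471, (cx,cy)=(0.2583,0.9661)
member 1 (0-2): L=1.0250, (cx,cy)=(1.0000,0.0000)
member 2 (1-2): L=1.9521, (cx,cy)=(0.2674,-0.9636)
member 3 (1-3): L=1.0561, (cx,cy)=(0.9800,0.1988)
member 4 (2-3): L=2.1530, (cx,cy)=(0.2383,0.9712)
member 5 (2-4): L=1.1110, (cx,cy)=(1.0000,0.0000)
member 6 (3-4): L=2.1748, (cx,cy)=(0.2750,-0.9615)
member 7 (3-5): L=1.0839, (cx,cy)=(0.9798,-0.2002)
member 8 (4-5): L=1.9306, (cx,cy)=(0.2403,0.9707)
solve A·x = −loads:
  F[0-1] = +694.3747 N (tension)
  F[0-2] = +1025.9295 N (tension)
  F[1-2] = -1596.8951 N (compression)
  F[1-3] = -798.3425 N (compression)
  F[2-3] = +1604.1955 N (tension)
  F[2-4] = +400.1666 N (tension)
  F[3-4] = -1455.3415 N (compression)
  F[3-5] = -0.0000 N (compression)
  F[4-5] = +0.0000 N (tension)
  Rx@0 = -1205.3100 N
  Ry@0 = -670.8047 N
  Ry@4 = +1399.2447 N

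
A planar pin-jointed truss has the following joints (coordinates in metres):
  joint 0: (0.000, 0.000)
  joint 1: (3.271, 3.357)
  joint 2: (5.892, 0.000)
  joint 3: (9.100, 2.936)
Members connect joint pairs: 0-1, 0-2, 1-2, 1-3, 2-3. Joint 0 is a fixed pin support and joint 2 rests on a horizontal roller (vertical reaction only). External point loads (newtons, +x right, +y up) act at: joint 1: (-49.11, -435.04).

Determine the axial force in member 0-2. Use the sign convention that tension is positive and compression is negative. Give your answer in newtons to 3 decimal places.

N=4 nodes, M=5 members, R=3 reactions → 2N=8, M+R=8
member 0 (0-1): L=4.6871, (cx,cy)=(0.6979,0.7162)
member 1 (0-2): L=5.8920, (cx,cy)=(1.0000,0.0000)
member 2 (1-2): L=4.2590, (cx,cy)=(0.6154,-0.7882)
member 3 (1-3): L=5.8442, (cx,cy)=(0.9974,-0.0720)
member 4 (2-3): L=4.3487, (cx,cy)=(0.7377,0.6751)
solve A·x = −loads:
  F[0-1] = -309.2676 N (compression)
  F[0-2] = +166.7196 N (tension)
  F[1-2] = -270.9114 N (compression)
  F[1-3] = -0.0000 N (tension)
  F[2-3] = +0.0000 N (tension)
  Rx@0 = +49.1100 N
  Ry@0 = +221.5041 N
  Ry@2 = +213.5359 N

166.720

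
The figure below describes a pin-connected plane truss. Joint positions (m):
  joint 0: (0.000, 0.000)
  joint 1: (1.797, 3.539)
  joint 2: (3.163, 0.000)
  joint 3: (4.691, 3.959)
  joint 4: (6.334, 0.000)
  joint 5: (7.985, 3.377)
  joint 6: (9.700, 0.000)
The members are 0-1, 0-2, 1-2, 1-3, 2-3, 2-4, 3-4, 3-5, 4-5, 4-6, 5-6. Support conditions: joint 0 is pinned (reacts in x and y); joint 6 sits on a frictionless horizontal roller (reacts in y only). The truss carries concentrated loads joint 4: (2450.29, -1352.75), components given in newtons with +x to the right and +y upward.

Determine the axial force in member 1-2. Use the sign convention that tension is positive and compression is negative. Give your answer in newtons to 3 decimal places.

N=7 nodes, M=11 members, R=3 reactions → 2N=14, M+R=14
member 0 (0-1): L=3.9691, (cx,cy)=(0.4527,0.8916)
member 1 (0-2): L=3.1630, (cx,cy)=(1.0000,0.0000)
member 2 (1-2): L=3.7935, (cx,cy)=(0.3601,-0.9329)
member 3 (1-3): L=2.9243, (cx,cy)=(0.9896,0.1436)
member 4 (2-3): L=4.2436, (cx,cy)=(0.3601,0.9329)
member 5 (2-4): L=3.1710, (cx,cy)=(1.0000,0.0000)
member 6 (3-4): L=4.2864, (cx,cy)=(0.3833,-0.9236)
member 7 (3-5): L=3.3450, (cx,cy)=(0.9847,-0.1740)
member 8 (4-5): L=3.7590, (cx,cy)=(0.4392,0.8984)
member 9 (4-6): L=3.3660, (cx,cy)=(1.0000,0.0000)
member 10 (5-6): L=3.7875, (cx,cy)=(0.4528,-0.8916)
solve A·x = −loads:
  F[0-1] = -526.4669 N (compression)
  F[0-2] = +2688.6467 N (tension)
  F[1-2] = +441.3687 N (tension)
  F[1-3] = -401.4520 N (compression)
  F[2-3] = -441.3645 N (compression)
  F[2-4] = +3006.5014 N (tension)
  F[3-4] = +663.2719 N (tension)
  F[3-5] = -823.0006 N (compression)
  F[4-5] = +823.8566 N (tension)
  F[4-6] = +448.5976 N (tension)
  F[5-6] = -990.7143 N (compression)
  Rx@0 = -2450.2900 N
  Ry@0 = +469.4182 N
  Ry@6 = +883.3318 N

441.369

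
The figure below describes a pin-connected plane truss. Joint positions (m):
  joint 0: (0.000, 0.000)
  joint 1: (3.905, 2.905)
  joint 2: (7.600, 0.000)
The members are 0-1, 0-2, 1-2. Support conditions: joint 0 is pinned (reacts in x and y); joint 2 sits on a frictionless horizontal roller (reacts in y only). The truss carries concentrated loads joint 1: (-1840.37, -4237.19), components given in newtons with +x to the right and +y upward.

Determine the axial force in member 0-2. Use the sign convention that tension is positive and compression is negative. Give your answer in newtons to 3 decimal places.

1874.437

N=3 nodes, M=3 members, R=3 reactions → 2N=6, M+R=6
member 0 (0-1): L=4.8670, (cx,cy)=(0.8023,0.5969)
member 1 (0-2): L=7.6000, (cx,cy)=(1.0000,0.0000)
member 2 (1-2): L=4.7002, (cx,cy)=(0.7861,-0.6181)
solve A·x = −loads:
  F[0-1] = -4629.9882 N (compression)
  F[0-2] = +1874.4371 N (tension)
  F[1-2] = -2384.3744 N (compression)
  Rx@0 = +1840.3700 N
  Ry@0 = +2763.5121 N
  Ry@2 = +1473.6779 N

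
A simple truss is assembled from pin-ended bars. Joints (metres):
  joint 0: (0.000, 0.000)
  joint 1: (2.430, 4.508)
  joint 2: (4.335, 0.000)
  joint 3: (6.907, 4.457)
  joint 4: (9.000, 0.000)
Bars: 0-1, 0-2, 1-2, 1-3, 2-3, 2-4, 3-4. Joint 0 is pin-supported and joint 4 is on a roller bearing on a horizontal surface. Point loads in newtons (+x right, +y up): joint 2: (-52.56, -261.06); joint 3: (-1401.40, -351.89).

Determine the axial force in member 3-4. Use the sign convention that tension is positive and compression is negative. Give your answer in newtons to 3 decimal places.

N=5 nodes, M=7 members, R=3 reactions → 2N=10, M+R=10
member 0 (0-1): L=5.1212, (cx,cy)=(0.4745,0.8803)
member 1 (0-2): L=4.3350, (cx,cy)=(1.0000,0.0000)
member 2 (1-2): L=4.8940, (cx,cy)=(0.3893,-0.9211)
member 3 (1-3): L=4.4773, (cx,cy)=(0.9999,-0.0114)
member 4 (2-3): L=5.1459, (cx,cy)=(0.4998,0.8661)
member 5 (2-4): L=4.6650, (cx,cy)=(1.0000,0.0000)
member 6 (3-4): L=4.9240, (cx,cy)=(0.4251,-0.9052)
solve A·x = −loads:
  F[0-1] = -1035.0996 N (compression)
  F[0-2] = -962.8097 N (compression)
  F[1-2] = +1000.0577 N (tension)
  F[1-3] = -880.4832 N (compression)
  F[2-3] = -762.1529 N (compression)
  F[2-4] = -140.0363 N (compression)
  F[3-4] = +329.4482 N (tension)
  Rx@0 = +1453.9600 N
  Ry@0 = +911.1545 N
  Ry@4 = -298.2045 N

329.448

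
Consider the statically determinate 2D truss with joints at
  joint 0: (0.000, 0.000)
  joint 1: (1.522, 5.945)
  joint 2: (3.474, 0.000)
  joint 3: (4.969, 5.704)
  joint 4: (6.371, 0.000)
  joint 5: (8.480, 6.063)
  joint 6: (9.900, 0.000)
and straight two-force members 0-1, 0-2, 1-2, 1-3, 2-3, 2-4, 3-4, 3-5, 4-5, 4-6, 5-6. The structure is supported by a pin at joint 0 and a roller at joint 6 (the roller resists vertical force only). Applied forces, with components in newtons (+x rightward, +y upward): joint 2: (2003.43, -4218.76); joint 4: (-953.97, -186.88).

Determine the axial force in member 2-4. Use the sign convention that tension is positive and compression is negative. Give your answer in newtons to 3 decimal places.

N=7 nodes, M=11 members, R=3 reactions → 2N=14, M+R=14
member 0 (0-1): L=6.1367, (cx,cy)=(0.2480,0.9688)
member 1 (0-2): L=3.4740, (cx,cy)=(1.0000,0.0000)
member 2 (1-2): L=6.2573, (cx,cy)=(0.3120,-0.9501)
member 3 (1-3): L=3.4554, (cx,cy)=(0.9976,-0.0697)
member 4 (2-3): L=5.8967, (cx,cy)=(0.2535,0.9673)
member 5 (2-4): L=2.8970, (cx,cy)=(1.0000,0.0000)
member 6 (3-4): L=5.8738, (cx,cy)=(0.2387,-0.9711)
member 7 (3-5): L=3.5293, (cx,cy)=(0.9948,0.1017)
member 8 (4-5): L=6.4193, (cx,cy)=(0.3285,0.9445)
member 9 (4-6): L=3.5290, (cx,cy)=(1.0000,0.0000)
member 10 (5-6): L=6.2271, (cx,cy)=(0.2280,-0.9737)
solve A·x = −loads:
  F[0-1] = -2895.4392 N (compression)
  F[0-2] = +1767.5713 N (tension)
  F[1-2] = +3075.7595 N (tension)
  F[1-3] = -1681.7129 N (compression)
  F[2-3] = +1340.2846 N (tension)
  F[2-4] = +383.8410 N (tension)
  F[3-4] = -1557.5822 N (compression)
  F[3-5] = -971.0715 N (compression)
  F[4-5] = +1799.3217 N (tension)
  F[4-6] = +374.8878 N (tension)
  F[5-6] = -1643.9798 N (compression)
  Rx@0 = -1049.4600 N
  Ry@0 = +2804.9749 N
  Ry@6 = +1600.6651 N

383.841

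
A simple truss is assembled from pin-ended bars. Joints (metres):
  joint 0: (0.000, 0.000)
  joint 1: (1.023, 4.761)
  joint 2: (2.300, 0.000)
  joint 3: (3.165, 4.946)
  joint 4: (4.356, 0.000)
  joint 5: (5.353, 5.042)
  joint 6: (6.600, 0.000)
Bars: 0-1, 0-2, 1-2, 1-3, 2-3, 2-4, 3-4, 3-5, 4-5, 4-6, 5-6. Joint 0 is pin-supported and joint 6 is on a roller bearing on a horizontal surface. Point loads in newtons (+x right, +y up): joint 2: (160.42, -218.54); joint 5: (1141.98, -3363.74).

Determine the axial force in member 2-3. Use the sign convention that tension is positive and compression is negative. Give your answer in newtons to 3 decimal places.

N=7 nodes, M=11 members, R=3 reactions → 2N=14, M+R=14
member 0 (0-1): L=4.8697, (cx,cy)=(0.2101,0.9777)
member 1 (0-2): L=2.3000, (cx,cy)=(1.0000,0.0000)
member 2 (1-2): L=4.9293, (cx,cy)=(0.2591,-0.9659)
member 3 (1-3): L=2.1500, (cx,cy)=(0.9963,0.0860)
member 4 (2-3): L=5.0211, (cx,cy)=(0.1723,0.9850)
member 5 (2-4): L=2.0560, (cx,cy)=(1.0000,0.0000)
member 6 (3-4): L=5.0874, (cx,cy)=(0.2341,-0.9722)
member 7 (3-5): L=2.1901, (cx,cy)=(0.9990,0.0438)
member 8 (4-5): L=5.1396, (cx,cy)=(0.1940,0.9810)
member 9 (4-6): L=2.2440, (cx,cy)=(1.0000,0.0000)
member 10 (5-6): L=5.1939, (cx,cy)=(0.2401,-0.9708)
solve A·x = −loads:
  F[0-1] = +96.6348 N (tension)
  F[0-2] = +1282.0994 N (tension)
  F[1-2] = -93.8290 N (compression)
  F[1-3] = +44.7744 N (tension)
  F[2-3] = +313.8581 N (tension)
  F[2-4] = +1043.3020 N (tension)
  F[3-4] = -314.1928 N (compression)
  F[3-5] = +172.3990 N (tension)
  F[4-5] = +311.3762 N (tension)
  F[4-6] = +909.3450 N (tension)
  F[5-6] = -3787.5402 N (compression)
  Rx@0 = -1302.4000 N
  Ry@0 = -94.4784 N
  Ry@6 = +3676.7584 N

313.858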